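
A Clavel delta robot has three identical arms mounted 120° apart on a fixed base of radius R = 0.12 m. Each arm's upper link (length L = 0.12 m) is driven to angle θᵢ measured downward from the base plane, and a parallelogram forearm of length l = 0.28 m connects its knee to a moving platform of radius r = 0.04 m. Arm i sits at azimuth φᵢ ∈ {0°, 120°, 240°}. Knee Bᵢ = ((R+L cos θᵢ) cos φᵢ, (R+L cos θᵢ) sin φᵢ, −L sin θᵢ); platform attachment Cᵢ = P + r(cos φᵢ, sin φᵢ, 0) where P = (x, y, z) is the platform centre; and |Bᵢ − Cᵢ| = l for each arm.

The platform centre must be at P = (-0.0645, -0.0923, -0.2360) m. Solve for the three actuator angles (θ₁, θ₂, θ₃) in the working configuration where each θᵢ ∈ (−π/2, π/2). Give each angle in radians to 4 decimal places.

θ₁ = 0.8726, θ₂ = 0.7858, θ₃ = -0.2614

rotate P by −φ1: (-0.0645, -0.0923, -0.2360)
  e−x'=0.1445;  (l²−L²−(e−x')²−y'²−z²)/2L = -0.0879
  γ=atan2(-0.2360,0.1445)=-1.0214;  ψ=arccos(-0.3176)=1.8940;  θ1=γ+ψ≈0.8726
φ2=120.0° → target in arm frame (-0.0477, 0.1020)
  e−x'=0.1277;  (l²−L²−(e−x')²−y'²−z²)/2L = -0.0767
  θ2 = atan2(B,A) + arccos(C/0.2683) = 0.7858
φ3=240.0° → target in arm frame (0.1122, -0.0097)
  e−x'=-0.0322;  (l²−L²−(e−x')²−y'²−z²)/2L = 0.0299
  γ=atan2(-0.2360,-0.0322)=-1.7063;  ψ=arccos(0.1255)=1.4450;  θ3=γ+ψ≈-0.2614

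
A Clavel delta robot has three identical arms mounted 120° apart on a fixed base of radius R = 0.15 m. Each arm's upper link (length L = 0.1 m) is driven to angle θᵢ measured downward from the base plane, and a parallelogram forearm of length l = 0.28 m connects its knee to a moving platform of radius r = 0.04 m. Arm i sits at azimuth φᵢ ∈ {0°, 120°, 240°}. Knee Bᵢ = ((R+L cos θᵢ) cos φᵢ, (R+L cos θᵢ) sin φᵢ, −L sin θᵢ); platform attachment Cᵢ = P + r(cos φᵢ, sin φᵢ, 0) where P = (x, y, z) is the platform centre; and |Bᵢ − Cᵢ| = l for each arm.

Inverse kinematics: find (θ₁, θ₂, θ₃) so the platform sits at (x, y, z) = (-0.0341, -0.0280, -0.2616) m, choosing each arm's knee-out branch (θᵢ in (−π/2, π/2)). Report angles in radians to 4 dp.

rotate P by −φ1: (-0.0341, -0.0280, -0.2616)
  A=0.1441, B=-0.2616, C=(l²−L²−A²−y'²−z²)/(2L)=-0.1079
  √(A²+B²)=0.2987;  θ1 = -1.0673+1.9405 ≈ 0.8732
φ2=120.0° → target in arm frame (-0.0072, 0.0435)
  A=0.1172, B=-0.2616, C=(l²−L²−A²−y'²−z²)/(2L)=-0.0783
  √(A²+B²)=0.2867;  θ2 = -1.1496+1.8476 ≈ 0.6980
φ3=240.0° → target in arm frame (0.0413, -0.0155)
  e−x'=0.0687;  (l²−L²−(e−x')²−y'²−z²)/2L = -0.0250
  θ3 = atan2(B,A) + arccos(C/0.2705) = 0.3493

θ₁ = 0.8732, θ₂ = 0.6980, θ₃ = 0.3493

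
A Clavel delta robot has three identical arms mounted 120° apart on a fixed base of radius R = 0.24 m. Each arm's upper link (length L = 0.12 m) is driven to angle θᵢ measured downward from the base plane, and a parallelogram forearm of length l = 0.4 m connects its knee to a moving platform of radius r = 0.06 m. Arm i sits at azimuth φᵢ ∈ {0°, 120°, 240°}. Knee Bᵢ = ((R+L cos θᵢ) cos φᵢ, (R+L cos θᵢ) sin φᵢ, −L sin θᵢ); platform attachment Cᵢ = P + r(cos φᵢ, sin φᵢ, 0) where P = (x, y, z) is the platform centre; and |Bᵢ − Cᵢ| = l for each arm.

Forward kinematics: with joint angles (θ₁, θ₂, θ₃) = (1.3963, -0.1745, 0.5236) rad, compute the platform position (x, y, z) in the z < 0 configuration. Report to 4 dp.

φ1=0.0°: virtual centre (0.2008, 0.0000, -0.1182), radius l
centre 2 = (0.2982·cos120.0°, 0.2982·sin120.0°, 0.0208) = (-0.1491, 0.2582, 0.0208)
φ3=240.0°: virtual centre (-0.1420, -0.2459, -0.0600), radius l
eliminate P² terms by subtracting sphere 1 from 2 and 3
plane₁₂: -0.6998x+0.5165y+0.2780z = 0.0350
Cramer: x(z) = -0.0468+0.2819z;  y(z) = 0.0044-0.1564z
sphere 1 gives Az²+Bz+C=0 with A=1.1039, B=0.0954, C=-0.0847;  B²−4AC=0.3830;  roots -0.3235, 0.2371;  negative root z = -0.3235
x = -0.1380, y = 0.0550

(-0.1380, 0.0550, -0.3235)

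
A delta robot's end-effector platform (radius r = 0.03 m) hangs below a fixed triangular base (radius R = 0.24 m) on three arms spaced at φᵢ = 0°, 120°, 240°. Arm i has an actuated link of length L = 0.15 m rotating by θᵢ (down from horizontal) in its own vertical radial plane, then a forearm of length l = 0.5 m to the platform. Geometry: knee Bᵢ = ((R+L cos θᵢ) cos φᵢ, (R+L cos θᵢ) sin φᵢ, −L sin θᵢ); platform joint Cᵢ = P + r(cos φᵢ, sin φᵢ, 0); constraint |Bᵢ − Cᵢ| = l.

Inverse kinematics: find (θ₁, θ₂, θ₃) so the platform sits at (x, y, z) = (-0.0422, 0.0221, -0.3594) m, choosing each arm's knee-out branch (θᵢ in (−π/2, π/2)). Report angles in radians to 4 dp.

θ₁ = 0.3489, θ₂ = -0.1744, θ₃ = 0.0872

rotate P by −φ1: (-0.0422, 0.0221, -0.3594)
  e−x'=0.2522;  (l²−L²−(e−x')²−y'²−z²)/2L = 0.1141
  θ1 = atan2(B,A) + arccos(C/0.4391) = 0.3489
rotate P by −φ2: (0.0402, 0.0255, -0.3594)
  A cos θ + B sin θ = C:  0.1698·cos θ + -0.3594·sin θ = 0.2295
  γ=atan2(-0.3594,0.1698)=-1.1295;  ψ=arccos(0.5775)=0.9551;  θ2=γ+ψ≈-0.1744
arm 3 (φ=240.0°): x'=0.0020, y'=-0.0476
  A=0.2080, B=-0.3594, C=(l²−L²−A²−y'²−z²)/(2L)=0.1760
  γ=atan2(-0.3594,0.2080)=-1.0461;  ψ=arccos(0.4237)=1.1333;  θ3=γ+ψ≈0.0872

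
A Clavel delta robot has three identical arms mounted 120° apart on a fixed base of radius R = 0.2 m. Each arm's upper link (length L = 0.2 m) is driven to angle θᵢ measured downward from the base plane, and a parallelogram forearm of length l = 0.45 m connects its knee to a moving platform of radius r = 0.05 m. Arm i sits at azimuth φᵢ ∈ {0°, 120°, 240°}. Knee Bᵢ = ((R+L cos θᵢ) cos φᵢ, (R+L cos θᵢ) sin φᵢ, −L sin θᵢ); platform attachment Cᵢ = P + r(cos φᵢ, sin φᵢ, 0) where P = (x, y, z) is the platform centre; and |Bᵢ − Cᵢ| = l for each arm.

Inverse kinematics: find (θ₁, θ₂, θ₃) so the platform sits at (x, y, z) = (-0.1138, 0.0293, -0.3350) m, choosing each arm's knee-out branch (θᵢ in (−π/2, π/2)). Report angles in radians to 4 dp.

θ₁ = 0.7856, θ₂ = -0.0871, θ₃ = 0.1744

arm 1 (φ=0.0°): x'=-0.1138, y'=0.0293
  e−x'=0.2638;  (l²−L²−(e−x')²−y'²−z²)/2L = -0.0504
  γ=atan2(-0.3350,0.2638)=-0.9037;  ψ=arccos(-0.1183)=1.6894;  θ1=γ+ψ≈0.7856
rotate P by −φ2: (0.0823, 0.0839, -0.3350)
  e−x'=0.0677;  (l²−L²−(e−x')²−y'²−z²)/2L = 0.0966
  θ2 = atan2(B,A) + arccos(C/0.3418) = -0.0871
rotate P by −φ3: (0.0315, -0.1132, -0.3350)
  A cos θ + B sin θ = C:  0.1185·cos θ + -0.3350·sin θ = 0.0586
  √(A²+B²)=0.3553;  θ3 = -1.2309+1.4052 ≈ 0.1744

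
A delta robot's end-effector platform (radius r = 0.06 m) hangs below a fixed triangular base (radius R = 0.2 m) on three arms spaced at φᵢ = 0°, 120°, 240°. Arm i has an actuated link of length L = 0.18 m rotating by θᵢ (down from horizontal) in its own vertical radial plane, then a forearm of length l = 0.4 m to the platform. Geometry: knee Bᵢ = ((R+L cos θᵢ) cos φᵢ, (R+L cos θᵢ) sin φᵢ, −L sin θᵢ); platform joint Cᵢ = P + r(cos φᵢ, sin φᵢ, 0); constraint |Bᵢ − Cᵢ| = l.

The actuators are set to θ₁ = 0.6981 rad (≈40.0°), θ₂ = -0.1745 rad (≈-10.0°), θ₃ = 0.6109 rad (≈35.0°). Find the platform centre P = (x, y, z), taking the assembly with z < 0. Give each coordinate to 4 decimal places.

(-0.0626, 0.0852, -0.3076)

arm 1 at φ=0.0°: e+L cos θ1 = 0.2779;  centre 1 = (0.2779, 0.0000, -0.1157)
centre 2 = (0.3173·cos120.0°, 0.3173·sin120.0°, 0.0313) = (-0.1586, 0.2748, 0.0313)
φ3=240.0°: virtual centre (-0.1437, -0.2489, -0.1032), radius l
|centre ₂|²−|centre ₁|² = 0.0110;  |centre ₃|²−|centre ₁|² = 0.0027
linear system: -0.8730x+0.5495y = 0.0110−0.2939z; -0.8432x+-0.4979y = 0.0027−0.0249z
Cramer: x(z) = -0.0077+0.1782z;  y(z) = 0.0078-0.2518z
quadratic in z: (1.0951)z²+(0.1257)z+(-0.0650)=0, √Δ=0.5481 → z ∈ {-0.3076, 0.1928}; z = -0.3076 (taking z<0)
x = -0.0626, y = 0.0852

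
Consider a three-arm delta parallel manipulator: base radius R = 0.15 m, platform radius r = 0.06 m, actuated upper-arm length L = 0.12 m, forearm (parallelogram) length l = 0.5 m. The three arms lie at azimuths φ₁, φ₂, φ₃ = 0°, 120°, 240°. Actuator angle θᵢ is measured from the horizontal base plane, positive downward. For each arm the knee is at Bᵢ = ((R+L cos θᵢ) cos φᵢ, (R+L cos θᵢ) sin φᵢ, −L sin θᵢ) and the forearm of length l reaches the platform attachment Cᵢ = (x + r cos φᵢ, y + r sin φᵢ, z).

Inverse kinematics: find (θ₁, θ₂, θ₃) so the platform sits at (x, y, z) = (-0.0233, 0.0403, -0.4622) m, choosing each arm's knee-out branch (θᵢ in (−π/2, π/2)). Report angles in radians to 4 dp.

φ1=0.0° → target in arm frame (-0.0233, 0.0403)
  A=0.1133, B=-0.4622, C=(l²−L²−A²−y'²−z²)/(2L)=0.0313
  θ1 = atan2(B,A) + arccos(C/0.4759) = 0.1746
φ2=120.0° → target in arm frame (0.0466, 0.0000)
  A=0.0434, B=-0.4622, C=(l²−L²−A²−y'²−z²)/(2L)=0.0837
  √(A²+B²)=0.4642;  θ2 = -1.4771+1.3896 ≈ -0.0875
rotate P by −φ3: (-0.0233, -0.0403, -0.4622)
  A cos θ + B sin θ = C:  0.1133·cos θ + -0.4622·sin θ = 0.0313
  θ3 = atan2(B,A) + arccos(C/0.4759) = 0.1744

θ₁ = 0.1746, θ₂ = -0.0875, θ₃ = 0.1744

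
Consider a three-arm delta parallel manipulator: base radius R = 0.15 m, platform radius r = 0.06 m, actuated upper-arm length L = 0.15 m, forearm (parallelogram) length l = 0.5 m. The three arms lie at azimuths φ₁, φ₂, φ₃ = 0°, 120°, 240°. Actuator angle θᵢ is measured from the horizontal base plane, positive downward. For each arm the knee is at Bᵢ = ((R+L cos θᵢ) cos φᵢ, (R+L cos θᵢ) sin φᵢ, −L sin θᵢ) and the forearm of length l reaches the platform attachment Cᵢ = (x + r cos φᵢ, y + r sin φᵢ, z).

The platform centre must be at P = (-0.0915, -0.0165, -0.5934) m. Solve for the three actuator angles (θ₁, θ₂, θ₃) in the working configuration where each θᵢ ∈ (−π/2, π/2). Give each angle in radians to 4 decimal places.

θ₁ = 1.3088, θ₂ = 0.9595, θ₃ = 0.8724

rotate P by −φ1: (-0.0915, -0.0165, -0.5934)
  A cos θ + B sin θ = C:  0.1815·cos θ + -0.5934·sin θ = -0.5261
  √(A²+B²)=0.6205;  θ1 = -1.2740+2.5827 ≈ 1.3088
rotate P by −φ2: (0.0315, 0.0875, -0.5934)
  e−x'=0.0585;  (l²−L²−(e−x')²−y'²−z²)/2L = -0.4524
  θ2 = atan2(B,A) + arccos(C/0.5963) = 0.9595
rotate P by −φ3: (0.0600, -0.0710, -0.5934)
  A=0.0300, B=-0.5934, C=(l²−L²−A²−y'²−z²)/(2L)=-0.4352
  γ=atan2(-0.5934,0.0300)=-1.5203;  ψ=arccos(-0.7325)=2.3927;  θ3=γ+ψ≈0.8724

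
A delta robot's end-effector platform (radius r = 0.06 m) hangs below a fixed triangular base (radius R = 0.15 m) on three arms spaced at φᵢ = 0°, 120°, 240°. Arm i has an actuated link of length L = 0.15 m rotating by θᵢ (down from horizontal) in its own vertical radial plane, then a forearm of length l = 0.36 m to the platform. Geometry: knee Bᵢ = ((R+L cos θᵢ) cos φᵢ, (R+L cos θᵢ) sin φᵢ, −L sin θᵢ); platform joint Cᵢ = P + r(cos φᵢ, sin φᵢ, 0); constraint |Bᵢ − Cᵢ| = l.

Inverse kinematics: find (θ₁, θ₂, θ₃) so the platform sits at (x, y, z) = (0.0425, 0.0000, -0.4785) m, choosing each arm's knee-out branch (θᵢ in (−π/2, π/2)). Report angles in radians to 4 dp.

rotate P by −φ1: (0.0425, 0.0000, -0.4785)
  A cos θ + B sin θ = C:  0.0475·cos θ + -0.4785·sin θ = -0.4137
  √(A²+B²)=0.4809;  θ1 = -1.4719+2.6069 ≈ 1.1350
rotate P by −φ2: (-0.0212, -0.0368, -0.4785)
  A cos θ + B sin θ = C:  0.1112·cos θ + -0.4785·sin θ = -0.4520
  √(A²+B²)=0.4913;  θ2 = -1.3424+2.7390 ≈ 1.3966
rotate P by −φ3: (-0.0213, 0.0368, -0.4785)
  A=0.1113, B=-0.4785, C=(l²−L²−A²−y'²−z²)/(2L)=-0.4520
  √(A²+B²)=0.4913;  θ3 = -1.3424+2.7390 ≈ 1.3966

θ₁ = 1.1350, θ₂ = 1.3966, θ₃ = 1.3966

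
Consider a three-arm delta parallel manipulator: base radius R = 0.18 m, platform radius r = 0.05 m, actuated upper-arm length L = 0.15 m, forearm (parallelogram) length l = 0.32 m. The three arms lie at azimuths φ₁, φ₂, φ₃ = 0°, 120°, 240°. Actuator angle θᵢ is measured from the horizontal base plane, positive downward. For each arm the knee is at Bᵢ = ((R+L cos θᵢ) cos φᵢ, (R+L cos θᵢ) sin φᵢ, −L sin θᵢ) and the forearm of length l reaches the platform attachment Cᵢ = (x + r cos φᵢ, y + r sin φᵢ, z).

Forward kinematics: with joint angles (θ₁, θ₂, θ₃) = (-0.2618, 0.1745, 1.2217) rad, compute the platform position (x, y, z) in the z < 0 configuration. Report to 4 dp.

(0.0892, 0.1006, -0.2016)

arm 1 at φ=0.0°: ρ1 = 0.2749;  S1 = (0.2749, 0.0000, 0.0388)
S2 = (0.2777·cos120.0°, 0.2777·sin120.0°, -0.0260) = (-0.1389, 0.2405, -0.0260)
φ3=240.0°: virtual centre (-0.0907, -0.1570, -0.1410), radius l
|S₂|²−|S₁|² = 0.0007;  |S₃|²−|S₁|² = -0.0243
[-0.8275 0.4810 -0.1297]·P = 0.0007;  [-0.7311 -0.3140 -0.3596]·P = -0.0243
Cramer: x(z) = 0.0188-0.3494z;  y(z) = 0.0338-0.3314z
into |P−S₁|² = l²: 1.2320z² + 0.0789z + -0.0341 = 0;  Δ = 0.1745;  z = -0.2016 or 0.1375 → z<0 root = -0.2016
x = 0.0892, y = 0.1006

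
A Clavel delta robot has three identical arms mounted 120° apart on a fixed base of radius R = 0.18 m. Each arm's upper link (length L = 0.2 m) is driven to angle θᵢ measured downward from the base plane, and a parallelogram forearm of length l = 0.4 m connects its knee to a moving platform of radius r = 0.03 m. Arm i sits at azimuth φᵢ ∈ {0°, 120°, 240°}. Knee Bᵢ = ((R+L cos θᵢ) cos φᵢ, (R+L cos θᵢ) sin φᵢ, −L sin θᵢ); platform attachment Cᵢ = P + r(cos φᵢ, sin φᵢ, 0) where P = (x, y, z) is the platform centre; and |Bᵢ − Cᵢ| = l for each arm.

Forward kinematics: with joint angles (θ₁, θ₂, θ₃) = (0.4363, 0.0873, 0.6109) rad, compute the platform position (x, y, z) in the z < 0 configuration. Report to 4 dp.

(-0.0089, 0.0576, -0.2869)

φ1=0.0°: virtual centre (0.3313, 0.0000, -0.0845), radius l
arm 2 at φ=120.0°: ρ2 = 0.3492;  S2 = (-0.1746, 0.3024, -0.0174)
arm 3 at φ=240.0°: ρ3 = 0.3138;  S3 = (-0.1569, -0.2718, -0.1147)
eliminate P² terms by subtracting sphere 1 from 2 and 3
linear system: -1.0118x+0.6049y = 0.0054−0.1342z; -0.9764x+-0.5436y = -0.0052−-0.0604z
det = 1.1406;  x = 0.0002+0.0319z,  y = 0.0093+-0.1684z
sphere 1 gives Az²+Bz+C=0 with A=1.0294, B=0.1448, C=-0.0432;  B²−4AC=0.1987;  roots -0.2869, 0.1462;  negative root z = -0.2869
x = -0.0089, y = 0.0576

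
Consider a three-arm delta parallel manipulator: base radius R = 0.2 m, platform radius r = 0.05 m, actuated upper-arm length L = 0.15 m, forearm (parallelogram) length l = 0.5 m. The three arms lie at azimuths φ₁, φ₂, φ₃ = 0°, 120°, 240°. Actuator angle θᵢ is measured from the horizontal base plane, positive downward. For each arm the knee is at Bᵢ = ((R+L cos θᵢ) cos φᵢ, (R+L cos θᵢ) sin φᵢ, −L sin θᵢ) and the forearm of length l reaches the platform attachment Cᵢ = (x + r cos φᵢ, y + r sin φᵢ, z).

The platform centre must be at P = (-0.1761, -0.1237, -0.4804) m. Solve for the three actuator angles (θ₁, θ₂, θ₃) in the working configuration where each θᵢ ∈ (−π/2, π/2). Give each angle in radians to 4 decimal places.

θ₁ = 1.3961, θ₂ = 0.8728, θ₃ = -0.0001

φ1=0.0° → target in arm frame (-0.1761, -0.1237)
  A=0.3261, B=-0.4804, C=(l²−L²−A²−y'²−z²)/(2L)=-0.4164
  √(A²+B²)=0.5806;  θ1 = -0.9744+2.3706 ≈ 1.3961
rotate P by −φ2: (-0.0191, 0.2144, -0.4804)
  A=0.1691, B=-0.4804, C=(l²−L²−A²−y'²−z²)/(2L)=-0.2594
  √(A²+B²)=0.5093;  θ2 = -1.2324+2.1052 ≈ 0.8728
arm 3 (φ=240.0°): x'=0.1952, y'=-0.0907
  A=-0.0452, B=-0.4804, C=(l²−L²−A²−y'²−z²)/(2L)=-0.0451
  √(A²+B²)=0.4825;  θ3 = -1.6646+1.6645 ≈ -0.0001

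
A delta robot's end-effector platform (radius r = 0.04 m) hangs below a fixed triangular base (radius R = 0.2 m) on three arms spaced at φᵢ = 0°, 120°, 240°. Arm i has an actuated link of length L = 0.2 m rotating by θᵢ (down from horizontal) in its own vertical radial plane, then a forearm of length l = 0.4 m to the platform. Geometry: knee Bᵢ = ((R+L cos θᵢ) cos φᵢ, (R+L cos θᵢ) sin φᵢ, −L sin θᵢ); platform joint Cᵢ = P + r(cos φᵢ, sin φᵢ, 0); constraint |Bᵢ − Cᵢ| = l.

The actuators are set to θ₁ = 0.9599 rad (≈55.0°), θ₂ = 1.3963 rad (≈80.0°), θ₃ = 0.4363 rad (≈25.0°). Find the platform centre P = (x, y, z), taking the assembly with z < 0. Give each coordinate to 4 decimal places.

(0.0027, -0.1515, -0.4150)

centre 1 = (0.2747·cos0.0°, 0.2747·sin0.0°, -0.1638) = (0.2747, 0.0000, -0.1638)
φ2=120.0°: virtual centre (-0.0974, 0.1686, -0.1970), radius l
arm 3 at φ=240.0°: ρ3 = 0.3413;  centre 3 = (-0.1706, -0.2955, -0.0845)
|centre ₂|²−|centre ₁|² = -0.0256;  |centre ₃|²−|centre ₁|² = 0.0213
[-0.7442 0.3373 -0.0663]·P = -0.0256;  [-0.8907 -0.5911 0.1586]·P = 0.0213
Cramer: x(z) = 0.0107+0.0194z;  y(z) = -0.0522+0.2392z
into |P−centre ₁|² = l²: 1.0576z² + 0.2925z + -0.0607 = 0;  Δ = 0.3425;  z = -0.4150 or 0.1384 → z<0 root = -0.4150
x = 0.0027, y = -0.1515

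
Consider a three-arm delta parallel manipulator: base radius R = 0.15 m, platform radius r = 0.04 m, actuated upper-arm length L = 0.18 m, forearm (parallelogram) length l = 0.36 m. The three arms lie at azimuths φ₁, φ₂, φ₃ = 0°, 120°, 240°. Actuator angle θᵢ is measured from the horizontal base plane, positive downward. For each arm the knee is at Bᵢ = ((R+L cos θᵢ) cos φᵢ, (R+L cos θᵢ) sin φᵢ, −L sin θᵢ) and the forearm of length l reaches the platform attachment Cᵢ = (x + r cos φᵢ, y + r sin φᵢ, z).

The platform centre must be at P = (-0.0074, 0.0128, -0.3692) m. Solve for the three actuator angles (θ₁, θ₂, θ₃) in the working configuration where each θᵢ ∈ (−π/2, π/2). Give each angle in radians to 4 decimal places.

θ₁ = 0.6981, θ₂ = 0.6110, θ₃ = 0.6981

rotate P by −φ1: (-0.0074, 0.0128, -0.3692)
  e−x'=0.1174;  (l²−L²−(e−x')²−y'²−z²)/2L = -0.1474
  γ=atan2(-0.3692,0.1174)=-1.2629;  ψ=arccos(-0.3804)=1.9610;  θ1=γ+ψ≈0.6981
φ2=120.0° → target in arm frame (0.0148, 0.0000)
  e−x'=0.0952;  (l²−L²−(e−x')²−y'²−z²)/2L = -0.1338
  √(A²+B²)=0.3813;  θ2 = -1.3184+1.9294 ≈ 0.6110
φ3=240.0° → target in arm frame (-0.0074, -0.0128)
  A=0.1174, B=-0.3692, C=(l²−L²−A²−y'²−z²)/(2L)=-0.1474
  √(A²+B²)=0.3874;  θ3 = -1.2630+1.9610 ≈ 0.6981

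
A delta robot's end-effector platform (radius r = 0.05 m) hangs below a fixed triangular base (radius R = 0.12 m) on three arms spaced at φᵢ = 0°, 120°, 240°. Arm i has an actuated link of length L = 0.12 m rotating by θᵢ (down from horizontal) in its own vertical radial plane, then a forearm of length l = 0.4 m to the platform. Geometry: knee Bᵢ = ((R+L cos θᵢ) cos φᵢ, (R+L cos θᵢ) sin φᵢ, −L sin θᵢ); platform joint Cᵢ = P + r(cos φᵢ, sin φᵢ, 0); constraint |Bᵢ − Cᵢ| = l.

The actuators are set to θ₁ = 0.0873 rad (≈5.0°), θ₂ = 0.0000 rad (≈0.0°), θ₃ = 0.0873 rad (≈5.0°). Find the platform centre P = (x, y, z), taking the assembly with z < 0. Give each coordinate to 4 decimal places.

φ1=0.0°: virtual centre (0.1895, 0.0000, -0.0105), radius l
φ2=120.0°: virtual centre (-0.0950, 0.1645, 0.0000), radius l
S3 = (0.1895·cos240.0°, 0.1895·sin240.0°, -0.0105) = (-0.0948, -0.1641, -0.0105)
subtract pairs → two planes through P
plane₁₂: -0.5691x+0.3291y+0.0209z = 0.0001
Cramer: x(z) = -0.0001+0.0184z;  y(z) = 0.0001-0.0318z
sphere 1 gives Az²+Bz+C=0 with A=1.0013, B=0.0140, C=-0.1239;  B²−4AC=0.4966;  roots -0.3589, 0.3449;  negative root z = -0.3589
x = -0.0066, y = 0.0115

(-0.0066, 0.0115, -0.3589)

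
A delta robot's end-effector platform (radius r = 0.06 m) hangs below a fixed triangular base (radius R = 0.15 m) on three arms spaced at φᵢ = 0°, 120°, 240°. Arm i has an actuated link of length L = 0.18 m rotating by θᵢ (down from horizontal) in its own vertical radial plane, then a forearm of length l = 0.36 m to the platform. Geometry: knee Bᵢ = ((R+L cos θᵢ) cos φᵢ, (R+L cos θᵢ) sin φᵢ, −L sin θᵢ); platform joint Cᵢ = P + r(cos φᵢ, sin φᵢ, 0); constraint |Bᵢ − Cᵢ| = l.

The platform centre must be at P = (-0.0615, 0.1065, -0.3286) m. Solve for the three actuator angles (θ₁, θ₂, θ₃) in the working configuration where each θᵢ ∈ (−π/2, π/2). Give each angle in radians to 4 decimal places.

φ1=0.0° → target in arm frame (-0.0615, 0.1065)
  A=0.1515, B=-0.3286, C=(l²−L²−A²−y'²−z²)/(2L)=-0.1252
  √(A²+B²)=0.3618;  θ1 = -1.1388+1.9241 ≈ 0.7853
φ2=120.0° → target in arm frame (0.1230, 0.0000)
  A cos θ + B sin θ = C:  -0.0330·cos θ + -0.3286·sin θ = -0.0330
  γ=atan2(-0.3286,-0.0330)=-1.6708;  ψ=arccos(-0.0998)=1.6708;  θ2=γ+ψ≈-0.0001
φ3=240.0° → target in arm frame (-0.0615, -0.1065)
  A cos θ + B sin θ = C:  0.1515·cos θ + -0.3286·sin θ = -0.1252
  √(A²+B²)=0.3618;  θ3 = -1.1388+1.9241 ≈ 0.7853

θ₁ = 0.7853, θ₂ = -0.0001, θ₃ = 0.7853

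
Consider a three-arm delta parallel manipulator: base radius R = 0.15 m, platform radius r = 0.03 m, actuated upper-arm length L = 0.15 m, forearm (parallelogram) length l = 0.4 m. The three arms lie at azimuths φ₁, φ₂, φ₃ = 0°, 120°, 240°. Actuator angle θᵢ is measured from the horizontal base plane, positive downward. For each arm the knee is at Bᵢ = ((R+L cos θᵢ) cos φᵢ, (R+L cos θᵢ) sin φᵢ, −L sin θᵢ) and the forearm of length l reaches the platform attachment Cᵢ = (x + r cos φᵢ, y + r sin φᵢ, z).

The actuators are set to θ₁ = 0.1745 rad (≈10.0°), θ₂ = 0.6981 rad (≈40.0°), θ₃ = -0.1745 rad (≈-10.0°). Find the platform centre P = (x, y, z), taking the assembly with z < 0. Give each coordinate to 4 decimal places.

S1 = (0.2677·cos0.0°, 0.2677·sin0.0°, -0.0260) = (0.2677, 0.0000, -0.0260)
S2 = (0.2349·cos120.0°, 0.2349·sin120.0°, -0.0964) = (-0.1175, 0.2034, -0.0964)
arm 3 at φ=240.0°: (R−r)+L cos θ3 = 0.2677;  S3 = (-0.1339, -0.2319, 0.0260)
subtract pairs → two planes through P
[-0.7704 0.4069 -0.1407]·P = -0.0079;  [-0.8032 -0.4637 0.1042]·P = 0.0000
det = 0.6840;  x = 0.0053+-0.0335z,  y = -0.0092+0.2826z
into |P−S₁|² = l²: 1.0810z² + 0.0644z + -0.0904 = 0;  Δ = 0.3950;  z = -0.3205 or 0.2609 → z<0 root = -0.3205
x = 0.0161, y = -0.0998

(0.0161, -0.0998, -0.3205)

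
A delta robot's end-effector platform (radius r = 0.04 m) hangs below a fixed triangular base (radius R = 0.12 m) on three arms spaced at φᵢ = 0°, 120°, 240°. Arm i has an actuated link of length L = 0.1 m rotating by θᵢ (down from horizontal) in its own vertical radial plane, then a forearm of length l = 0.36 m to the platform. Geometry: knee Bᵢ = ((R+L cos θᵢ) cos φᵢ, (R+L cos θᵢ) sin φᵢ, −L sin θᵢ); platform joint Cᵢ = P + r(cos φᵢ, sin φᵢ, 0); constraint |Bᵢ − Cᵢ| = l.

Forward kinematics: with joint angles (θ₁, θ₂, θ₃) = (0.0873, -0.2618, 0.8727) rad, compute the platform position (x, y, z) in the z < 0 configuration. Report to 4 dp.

O1 = (0.1796·cos0.0°, 0.1796·sin0.0°, -0.0087) = (0.1796, 0.0000, -0.0087)
O2 = (0.1766·cos120.0°, 0.1766·sin120.0°, 0.0259) = (-0.0883, 0.1529, 0.0259)
arm 3 at φ=240.0°: e+L cos θ3 = 0.1443;  O3 = (-0.0721, -0.1249, -0.0766)
|O₂|²−|O₁|² = -0.0005;  |O₃|²−|O₁|² = -0.0057
linear system: -0.5358x+0.3059y = -0.0005−0.0692z; -0.5035x+-0.2499y = -0.0057−-0.1358z
Cramer: x(z) = 0.0064-0.0842z;  y(z) = 0.0097-0.3737z
into |P−O₁|² = l²: 1.1468z² + 0.0394z + -0.0994 = 0;  Δ = 0.4577;  z = -0.3121 or 0.2778 → z<0 root = -0.3121
x = 0.0327, y = 0.1263

(0.0327, 0.1263, -0.3121)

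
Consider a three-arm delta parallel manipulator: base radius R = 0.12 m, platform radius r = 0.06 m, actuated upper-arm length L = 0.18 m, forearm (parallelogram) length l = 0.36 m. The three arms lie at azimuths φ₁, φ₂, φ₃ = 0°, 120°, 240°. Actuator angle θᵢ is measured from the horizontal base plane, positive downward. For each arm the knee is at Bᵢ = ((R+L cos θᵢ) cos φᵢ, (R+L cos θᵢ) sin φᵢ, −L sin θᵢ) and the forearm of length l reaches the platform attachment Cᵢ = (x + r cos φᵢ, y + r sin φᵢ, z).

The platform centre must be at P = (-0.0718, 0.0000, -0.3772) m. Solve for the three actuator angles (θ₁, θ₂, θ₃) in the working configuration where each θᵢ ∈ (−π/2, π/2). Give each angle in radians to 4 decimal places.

θ₁ = 0.7853, θ₂ = 0.4363, θ₃ = 0.4363

φ1=0.0° → target in arm frame (-0.0718, 0.0000)
  A cos θ + B sin θ = C:  0.1318·cos θ + -0.3772·sin θ = -0.1735
  θ1 = atan2(B,A) + arccos(C/0.3996) = 0.7853
rotate P by −φ2: (0.0359, 0.0622, -0.3772)
  e−x'=0.0241;  (l²−L²−(e−x')²−y'²−z²)/2L = -0.1376
  θ2 = atan2(B,A) + arccos(C/0.3780) = 0.4363
rotate P by −φ3: (0.0359, -0.0622, -0.3772)
  A=0.0241, B=-0.3772, C=(l²−L²−A²−y'²−z²)/(2L)=-0.1376
  √(A²+B²)=0.3780;  θ3 = -1.5070+1.9433 ≈ 0.4363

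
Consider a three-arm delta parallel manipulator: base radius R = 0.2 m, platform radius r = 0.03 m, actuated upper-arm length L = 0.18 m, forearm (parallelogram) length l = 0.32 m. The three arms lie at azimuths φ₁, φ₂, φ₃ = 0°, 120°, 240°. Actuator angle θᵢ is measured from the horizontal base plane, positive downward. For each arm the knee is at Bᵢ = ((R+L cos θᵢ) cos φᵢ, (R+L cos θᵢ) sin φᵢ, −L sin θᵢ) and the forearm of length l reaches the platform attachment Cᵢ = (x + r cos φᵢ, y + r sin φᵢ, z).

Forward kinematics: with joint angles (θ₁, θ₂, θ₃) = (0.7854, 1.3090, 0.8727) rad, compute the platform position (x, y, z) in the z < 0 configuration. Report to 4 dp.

(0.0438, -0.0565, -0.3143)

φ1=0.0°: virtual centre (0.2973, 0.0000, -0.1273), radius l
S2 = (0.2166·cos120.0°, 0.2166·sin120.0°, -0.1739) = (-0.1083, 0.1876, -0.1739)
S3 = (0.2857·cos240.0°, 0.2857·sin240.0°, -0.1379) = (-0.1428, -0.2474, -0.1379)
subtract pairs → two planes through P
plane₁₂: -0.8111x+0.3751y+-0.0932z = -0.0274
det = 0.7316;  x = 0.0206+-0.0739z,  y = -0.0286+0.0886z
into |P−S₁|² = l²: 1.0133z² + 0.2904z + -0.0088 = 0;  Δ = 0.1201;  z = -0.3143 or 0.0277 → z<0 root = -0.3143
x = 0.0438, y = -0.0565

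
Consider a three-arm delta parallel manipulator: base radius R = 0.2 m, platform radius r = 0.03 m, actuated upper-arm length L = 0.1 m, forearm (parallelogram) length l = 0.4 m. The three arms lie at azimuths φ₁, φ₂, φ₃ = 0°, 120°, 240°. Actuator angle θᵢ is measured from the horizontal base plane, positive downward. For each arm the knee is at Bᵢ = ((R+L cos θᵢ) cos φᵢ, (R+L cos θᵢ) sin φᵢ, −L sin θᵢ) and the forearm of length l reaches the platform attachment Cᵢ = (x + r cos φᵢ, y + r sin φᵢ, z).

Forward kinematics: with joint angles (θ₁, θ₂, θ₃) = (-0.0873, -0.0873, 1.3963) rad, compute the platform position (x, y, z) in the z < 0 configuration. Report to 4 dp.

arm 1 at φ=0.0°: ρ1 = 0.2696;  O1 = (0.2696, 0.0000, 0.0087)
arm 2 at φ=120.0°: ρ2 = 0.2696;  O2 = (-0.1348, 0.2335, 0.0087)
arm 3 at φ=240.0°: ρ3 = 0.1874;  O3 = (-0.0937, -0.1623, -0.0985)
eliminate P² terms by subtracting sphere 1 from 2 and 3
plane₁₂: -0.8089x+0.4670y+0.0000z = 0.0000
Cramer: x(z) = 0.0217-0.1664z;  y(z) = 0.0376-0.2882z
quadratic in z: (1.1107)z²+(0.0434)z+(-0.0970)=0, √Δ=0.6581 → z ∈ {-0.3158, 0.2767}; z = -0.3158 (taking z<0)
x = 0.0742, y = 0.1286

(0.0742, 0.1286, -0.3158)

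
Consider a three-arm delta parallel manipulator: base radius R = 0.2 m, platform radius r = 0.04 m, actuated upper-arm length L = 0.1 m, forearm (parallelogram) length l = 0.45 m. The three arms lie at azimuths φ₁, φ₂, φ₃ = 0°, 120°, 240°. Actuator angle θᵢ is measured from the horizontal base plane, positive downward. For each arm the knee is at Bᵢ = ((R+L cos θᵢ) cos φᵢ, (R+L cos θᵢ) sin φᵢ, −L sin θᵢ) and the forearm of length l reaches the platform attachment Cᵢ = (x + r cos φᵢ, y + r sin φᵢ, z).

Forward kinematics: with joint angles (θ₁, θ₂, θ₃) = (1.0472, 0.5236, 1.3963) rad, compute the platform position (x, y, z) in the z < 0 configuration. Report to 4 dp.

O1 = (0.2100·cos0.0°, 0.2100·sin0.0°, -0.0866) = (0.2100, 0.0000, -0.0866)
O2 = (0.2466·cos120.0°, 0.2466·sin120.0°, -0.0500) = (-0.1233, 0.2136, -0.0500)
φ3=240.0°: virtual centre (-0.0887, -0.1536, -0.0985), radius l
|O₂|²−|O₁|² = 0.0117;  |O₃|²−|O₁|² = -0.0104
[-0.6666 0.4271 0.0732]·P = 0.0117;  [-0.5974 -0.3072 -0.0238]·P = -0.0104
Cramer: x(z) = 0.0019+0.0268z;  y(z) = 0.0304-0.1295z
quadratic in z: (1.0175)z²+(0.1542)z+(-0.1508)=0, √Δ=0.7984 → z ∈ {-0.4681, 0.3166}; z = -0.4681 (taking z<0)
x = -0.0107, y = 0.0910

(-0.0107, 0.0910, -0.4681)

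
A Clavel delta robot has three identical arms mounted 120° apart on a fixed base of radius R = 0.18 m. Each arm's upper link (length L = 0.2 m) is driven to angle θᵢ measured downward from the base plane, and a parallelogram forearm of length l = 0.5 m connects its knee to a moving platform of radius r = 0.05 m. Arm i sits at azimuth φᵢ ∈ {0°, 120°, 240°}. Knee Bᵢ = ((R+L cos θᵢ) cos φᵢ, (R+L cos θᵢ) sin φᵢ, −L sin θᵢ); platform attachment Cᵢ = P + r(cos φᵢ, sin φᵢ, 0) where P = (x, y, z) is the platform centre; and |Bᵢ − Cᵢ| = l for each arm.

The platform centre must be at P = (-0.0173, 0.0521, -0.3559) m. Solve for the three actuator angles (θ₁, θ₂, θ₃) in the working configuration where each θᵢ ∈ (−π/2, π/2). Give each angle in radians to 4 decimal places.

rotate P by −φ1: (-0.0173, 0.0521, -0.3559)
  A cos θ + B sin θ = C:  0.1473·cos θ + -0.3559·sin θ = 0.1473
  √(A²+B²)=0.3852;  θ1 = -1.1784+1.1784 ≈ 0.0000
arm 2 (φ=120.0°): x'=0.0538, y'=-0.0111
  A cos θ + B sin θ = C:  0.0762·cos θ + -0.3559·sin θ = 0.1935
  θ2 = atan2(B,A) + arccos(C/0.3640) = -0.3495
rotate P by −φ3: (-0.0365, -0.0410, -0.3559)
  e−x'=0.1665;  (l²−L²−(e−x')²−y'²−z²)/2L = 0.1348
  θ3 = atan2(B,A) + arccos(C/0.3929) = 0.0872

θ₁ = 0.0000, θ₂ = -0.3495, θ₃ = 0.0872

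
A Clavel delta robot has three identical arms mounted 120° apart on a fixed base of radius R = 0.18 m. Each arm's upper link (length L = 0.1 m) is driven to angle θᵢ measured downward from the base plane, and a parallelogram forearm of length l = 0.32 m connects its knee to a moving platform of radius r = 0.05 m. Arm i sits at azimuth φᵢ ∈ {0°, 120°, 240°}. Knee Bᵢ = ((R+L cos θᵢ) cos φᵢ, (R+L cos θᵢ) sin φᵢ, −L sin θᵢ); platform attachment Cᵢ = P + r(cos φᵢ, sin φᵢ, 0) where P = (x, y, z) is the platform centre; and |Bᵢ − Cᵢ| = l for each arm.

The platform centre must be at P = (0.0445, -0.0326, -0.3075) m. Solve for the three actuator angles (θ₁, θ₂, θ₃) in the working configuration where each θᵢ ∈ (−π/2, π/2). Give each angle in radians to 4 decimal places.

rotate P by −φ1: (0.0445, -0.0326, -0.3075)
  A cos θ + B sin θ = C:  0.0855·cos θ + -0.3075·sin θ = -0.0526
  γ=atan2(-0.3075,0.0855)=-1.2996;  ψ=arccos(-0.1649)=1.7365;  θ1=γ+ψ≈0.4369
arm 2 (φ=120.0°): x'=-0.0505, y'=-0.0222
  A cos θ + B sin θ = C:  0.1805·cos θ + -0.3075·sin θ = -0.1761
  θ2 = atan2(B,A) + arccos(C/0.3566) = 1.0474
φ3=240.0° → target in arm frame (0.0060, 0.0548)
  A=0.1240, B=-0.3075, C=(l²−L²−A²−y'²−z²)/(2L)=-0.1027
  √(A²+B²)=0.3316;  θ3 = -1.1874+1.8858 ≈ 0.6983

θ₁ = 0.4369, θ₂ = 1.0474, θ₃ = 0.6983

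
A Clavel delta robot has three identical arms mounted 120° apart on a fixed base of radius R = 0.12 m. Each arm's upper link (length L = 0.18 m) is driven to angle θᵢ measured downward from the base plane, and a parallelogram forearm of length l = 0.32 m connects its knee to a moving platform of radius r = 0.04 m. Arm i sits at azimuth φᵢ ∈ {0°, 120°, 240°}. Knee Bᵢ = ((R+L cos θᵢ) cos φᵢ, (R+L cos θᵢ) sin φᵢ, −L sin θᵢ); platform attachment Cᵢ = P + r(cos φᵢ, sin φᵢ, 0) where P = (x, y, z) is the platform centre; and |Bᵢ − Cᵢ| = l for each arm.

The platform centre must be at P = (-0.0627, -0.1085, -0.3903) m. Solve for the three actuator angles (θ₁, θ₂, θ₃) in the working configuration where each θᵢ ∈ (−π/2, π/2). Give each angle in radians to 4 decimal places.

θ₁ = 1.2218, θ₂ = 1.2215, θ₃ = 0.5237

φ1=0.0° → target in arm frame (-0.0627, -0.1085)
  e−x'=0.1427;  (l²−L²−(e−x')²−y'²−z²)/2L = -0.3180
  √(A²+B²)=0.4156;  θ1 = -1.2203+2.4421 ≈ 1.2218
rotate P by −φ2: (-0.0626, 0.1085, -0.3903)
  e−x'=0.1426;  (l²−L²−(e−x')²−y'²−z²)/2L = -0.3179
  γ=atan2(-0.3903,0.1426)=-1.2205;  ψ=arccos(-0.7651)=2.4420;  θ2=γ+ψ≈1.2215
rotate P by −φ3: (0.1253, 0.0000, -0.3903)
  A cos θ + B sin θ = C:  -0.0453·cos θ + -0.3903·sin θ = -0.2344
  √(A²+B²)=0.3929;  θ3 = -1.6864+2.2100 ≈ 0.5237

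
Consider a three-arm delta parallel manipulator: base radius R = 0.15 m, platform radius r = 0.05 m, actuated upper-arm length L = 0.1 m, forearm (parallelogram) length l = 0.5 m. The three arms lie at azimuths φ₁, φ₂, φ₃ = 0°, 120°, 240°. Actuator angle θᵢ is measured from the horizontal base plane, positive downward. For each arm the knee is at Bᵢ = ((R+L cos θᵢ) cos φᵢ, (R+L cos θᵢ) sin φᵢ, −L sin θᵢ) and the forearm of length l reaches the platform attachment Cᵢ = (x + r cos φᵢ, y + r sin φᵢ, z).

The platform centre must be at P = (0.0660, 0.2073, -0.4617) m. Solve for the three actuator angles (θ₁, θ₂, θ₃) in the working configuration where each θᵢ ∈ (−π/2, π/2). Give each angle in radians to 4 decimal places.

φ1=0.0° → target in arm frame (0.0660, 0.2073)
  e−x'=0.0340;  (l²−L²−(e−x')²−y'²−z²)/2L = -0.0865
  θ1 = atan2(B,A) + arccos(C/0.4630) = 0.2614
rotate P by −φ2: (0.1465, -0.1608, -0.4617)
  A cos θ + B sin θ = C:  -0.0465·cos θ + -0.4617·sin θ = -0.0060
  θ2 = atan2(B,A) + arccos(C/0.4640) = -0.0876
arm 3 (φ=240.0°): x'=-0.2125, y'=-0.0465
  e−x'=0.3125;  (l²−L²−(e−x')²−y'²−z²)/2L = -0.3650
  θ3 = atan2(B,A) + arccos(C/0.5575) = 1.3088

θ₁ = 0.2614, θ₂ = -0.0876, θ₃ = 1.3088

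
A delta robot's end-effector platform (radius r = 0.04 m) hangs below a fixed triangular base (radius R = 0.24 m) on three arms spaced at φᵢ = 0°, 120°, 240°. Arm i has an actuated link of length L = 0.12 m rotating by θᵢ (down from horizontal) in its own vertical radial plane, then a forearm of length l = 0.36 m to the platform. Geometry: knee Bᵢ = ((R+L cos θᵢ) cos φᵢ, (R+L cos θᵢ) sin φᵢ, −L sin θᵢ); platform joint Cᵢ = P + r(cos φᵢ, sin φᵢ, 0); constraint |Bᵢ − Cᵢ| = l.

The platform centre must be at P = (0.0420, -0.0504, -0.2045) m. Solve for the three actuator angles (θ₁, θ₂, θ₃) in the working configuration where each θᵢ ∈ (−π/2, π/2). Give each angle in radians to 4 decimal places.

rotate P by −φ1: (0.0420, -0.0504, -0.2045)
  A=0.1580, B=-0.2045, C=(l²−L²−A²−y'²−z²)/(2L)=0.1911
  γ=atan2(-0.2045,0.1580)=-0.9130;  ψ=arccos(0.7397)=0.7382;  θ1=γ+ψ≈-0.1747
rotate P by −φ2: (-0.0646, -0.0112, -0.2045)
  A=0.2646, B=-0.2045, C=(l²−L²−A²−y'²−z²)/(2L)=0.0134
  θ2 = atan2(B,A) + arccos(C/0.3345) = 0.8728
φ3=240.0° → target in arm frame (0.0226, 0.0616)
  A=0.1774, B=-0.2045, C=(l²−L²−A²−y'²−z²)/(2L)=0.1589
  √(A²+B²)=0.2707;  θ3 = -0.8564+0.9435 ≈ 0.0871

θ₁ = -0.1747, θ₂ = 0.8728, θ₃ = 0.0871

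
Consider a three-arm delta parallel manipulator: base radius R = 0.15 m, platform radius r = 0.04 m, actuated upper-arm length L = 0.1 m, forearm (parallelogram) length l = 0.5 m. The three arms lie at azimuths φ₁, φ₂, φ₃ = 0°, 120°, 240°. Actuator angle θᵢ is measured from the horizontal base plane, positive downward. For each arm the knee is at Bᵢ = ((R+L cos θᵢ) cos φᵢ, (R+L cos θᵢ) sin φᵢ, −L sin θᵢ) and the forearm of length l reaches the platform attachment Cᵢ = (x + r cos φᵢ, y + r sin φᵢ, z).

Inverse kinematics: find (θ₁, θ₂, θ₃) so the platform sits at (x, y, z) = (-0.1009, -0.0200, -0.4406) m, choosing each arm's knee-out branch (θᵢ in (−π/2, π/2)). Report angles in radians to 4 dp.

φ1=0.0° → target in arm frame (-0.1009, -0.0200)
  e−x'=0.2109;  (l²−L²−(e−x')²−y'²−z²)/2L = 0.0050
  θ1 = atan2(B,A) + arccos(C/0.4885) = 0.4363
φ2=120.0° → target in arm frame (0.0331, 0.0974)
  e−x'=0.0769;  (l²−L²−(e−x')²−y'²−z²)/2L = 0.1524
  γ=atan2(-0.4406,0.0769)=-1.3981;  ψ=arccos(0.3407)=1.2231;  θ2=γ+ψ≈-0.1750
arm 3 (φ=240.0°): x'=0.0678, y'=-0.0774
  A=0.0422, B=-0.4406, C=(l²−L²−A²−y'²−z²)/(2L)=0.1905
  √(A²+B²)=0.4426;  θ3 = -1.4752+1.1259 ≈ -0.3494

θ₁ = 0.4363, θ₂ = -0.1750, θ₃ = -0.3494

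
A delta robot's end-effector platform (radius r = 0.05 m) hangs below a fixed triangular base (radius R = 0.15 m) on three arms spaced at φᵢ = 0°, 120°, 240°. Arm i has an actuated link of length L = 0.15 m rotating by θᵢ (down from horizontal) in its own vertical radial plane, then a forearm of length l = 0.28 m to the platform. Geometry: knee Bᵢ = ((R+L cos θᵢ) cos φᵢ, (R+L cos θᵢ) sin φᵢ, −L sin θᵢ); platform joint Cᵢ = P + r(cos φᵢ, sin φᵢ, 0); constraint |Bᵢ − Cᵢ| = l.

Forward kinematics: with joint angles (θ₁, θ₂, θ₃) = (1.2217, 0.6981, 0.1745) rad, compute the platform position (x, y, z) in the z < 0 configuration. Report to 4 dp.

(-0.1021, -0.0479, -0.2500)

φ1=0.0°: virtual centre (0.1513, 0.0000, -0.1410), radius l
S2 = (0.2149·cos120.0°, 0.2149·sin120.0°, -0.0964) = (-0.1075, 0.1861, -0.0964)
S3 = (0.2477·cos240.0°, 0.2477·sin240.0°, -0.0260) = (-0.1239, -0.2145, -0.0260)
subtract pairs → two planes through P
plane₁₂: -0.5175x+0.3722y+0.0891z = 0.0127
Cramer: x(z) = -0.0296+0.2899z;  y(z) = -0.0070+0.1638z
quadratic in z: (1.1109)z²+(0.1747)z+(-0.0258)=0, √Δ=0.3808 → z ∈ {-0.2500, 0.0927}; z = -0.2500 (taking z<0)
x = -0.1021, y = -0.0479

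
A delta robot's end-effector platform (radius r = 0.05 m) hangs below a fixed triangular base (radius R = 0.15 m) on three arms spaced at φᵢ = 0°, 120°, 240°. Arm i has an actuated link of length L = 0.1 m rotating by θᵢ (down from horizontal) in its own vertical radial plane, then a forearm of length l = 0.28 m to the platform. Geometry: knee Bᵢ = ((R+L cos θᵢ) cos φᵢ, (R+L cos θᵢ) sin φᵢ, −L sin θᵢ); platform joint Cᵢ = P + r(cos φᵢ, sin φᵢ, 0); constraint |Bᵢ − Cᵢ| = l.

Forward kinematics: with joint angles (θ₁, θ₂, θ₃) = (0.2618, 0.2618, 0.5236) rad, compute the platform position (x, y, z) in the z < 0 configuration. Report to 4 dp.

φ1=0.0°: virtual centre (0.1966, 0.0000, -0.0259), radius l
S2 = (0.1966·cos120.0°, 0.1966·sin120.0°, -0.0259) = (-0.0983, 0.1703, -0.0259)
arm 3 at φ=240.0°: (R−r)+L cos θ3 = 0.1866;  S3 = (-0.0933, -0.1616, -0.0500)
eliminate P² terms by subtracting sphere 1 from 2 and 3
[-0.5898 0.3405 0.0000]·P = 0.0000;  [-0.5798 -0.3232 -0.0482]·P = -0.0020
det = 0.3880;  x = 0.0018+-0.0423z,  y = 0.0030+-0.0733z
quadratic in z: (1.0072)z²+(0.0678)z+(-0.0398)=0, √Δ=0.4059 → z ∈ {-0.2352, 0.1679}; z = -0.2352 (taking z<0)
x = 0.0117, y = 0.0203

(0.0117, 0.0203, -0.2352)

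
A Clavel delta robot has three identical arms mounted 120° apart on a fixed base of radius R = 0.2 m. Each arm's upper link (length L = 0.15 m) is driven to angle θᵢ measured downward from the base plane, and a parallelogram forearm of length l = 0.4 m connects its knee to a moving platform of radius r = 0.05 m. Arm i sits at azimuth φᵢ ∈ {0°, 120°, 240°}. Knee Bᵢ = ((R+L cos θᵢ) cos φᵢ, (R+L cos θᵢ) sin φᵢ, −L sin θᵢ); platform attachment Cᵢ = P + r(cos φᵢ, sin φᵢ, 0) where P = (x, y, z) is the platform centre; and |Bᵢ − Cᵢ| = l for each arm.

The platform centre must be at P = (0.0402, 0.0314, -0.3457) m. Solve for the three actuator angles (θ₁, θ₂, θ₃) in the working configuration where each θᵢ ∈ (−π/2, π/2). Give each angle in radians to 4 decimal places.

θ₁ = 0.2620, θ₂ = 0.4364, θ₃ = 0.6979

φ1=0.0° → target in arm frame (0.0402, 0.0314)
  A=0.1098, B=-0.3457, C=(l²−L²−A²−y'²−z²)/(2L)=0.0165
  θ1 = atan2(B,A) + arccos(C/0.3627) = 0.2620
φ2=120.0° → target in arm frame (0.0071, -0.0505)
  A=0.1429, B=-0.3457, C=(l²−L²−A²−y'²−z²)/(2L)=-0.0166
  √(A²+B²)=0.3741;  θ2 = -1.1788+1.6152 ≈ 0.4364
φ3=240.0° → target in arm frame (-0.0473, 0.0191)
  A cos θ + B sin θ = C:  0.1973·cos θ + -0.3457·sin θ = -0.0710
  γ=atan2(-0.3457,0.1973)=-1.0522;  ψ=arccos(-0.1784)=1.7501;  θ3=γ+ψ≈0.6979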